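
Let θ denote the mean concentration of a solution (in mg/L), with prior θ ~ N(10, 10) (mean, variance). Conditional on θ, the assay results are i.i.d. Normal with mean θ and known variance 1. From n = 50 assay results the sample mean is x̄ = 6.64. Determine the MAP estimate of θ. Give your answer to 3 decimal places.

n = 50, x̄ = 6.64.
For a Normal prior and Normal likelihood with known variance, the posterior is Normal; its mode equals its mean, the precision-weighted average.
Prior precision 1/σ₀² = 1/10 = 0.1; data precision n/σ² = 50/1 = 50.
θ̂ = (0.1·10 + 50·6.64) / (0.1 + 50) = 333/50.1 = 1110/167 ≈ 6.647.

θ̂_MAP = 6.647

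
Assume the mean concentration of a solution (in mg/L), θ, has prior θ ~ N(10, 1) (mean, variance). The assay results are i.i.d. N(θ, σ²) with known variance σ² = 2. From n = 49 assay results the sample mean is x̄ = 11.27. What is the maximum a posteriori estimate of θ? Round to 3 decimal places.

n = 49, x̄ = 11.27.
For a Normal prior and Normal likelihood with known variance, the posterior is Normal; its mode equals its mean, the precision-weighted average.
Prior precision 1/σ₀² = 1/1 = 1; data precision n/σ² = 49/2 = 24.5.
θ̂ = (1·10 + 24.5·11.27) / (1 + 24.5) = 286.115/25.5 = 57223/5100 ≈ 11.220.

θ̂_MAP = 11.220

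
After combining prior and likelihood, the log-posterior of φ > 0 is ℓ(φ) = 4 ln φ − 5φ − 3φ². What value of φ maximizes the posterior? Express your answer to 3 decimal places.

φ̂_MAP = 0.500

ℓ'(φ) = 4/φ − 5 − 6φ. Setting this to zero and multiplying by φ: 6φ² + 5φ − 4 = 0.
φ = (−5 + √(5² + 4·6·4)) / (2·6) = (−5 + √121) / 12 = (−5 + 11)/12 = 1/2.
ℓ''(φ) = −4/φ² − 6 < 0, confirming a maximum.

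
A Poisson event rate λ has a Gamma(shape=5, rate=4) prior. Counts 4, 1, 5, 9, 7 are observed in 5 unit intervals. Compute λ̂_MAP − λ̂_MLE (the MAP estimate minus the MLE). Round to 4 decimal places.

Σxᵢ = 26. Posterior is Gamma(31, 9); MAP = (31−1)/9 = 30/9 ≈ 3.33333.
MLE = x̄ = 26/5 ≈ 5.20000.
Difference = 30/9 − 26/5 = -28/15 ≈ -1.8667.

MAP − MLE = -1.8667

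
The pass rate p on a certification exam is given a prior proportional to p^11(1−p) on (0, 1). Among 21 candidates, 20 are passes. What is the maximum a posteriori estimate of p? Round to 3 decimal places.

The prior density ∝ p^11(1−p)^1 is the kernel of Beta(12, 2).
Data: 20 successes in 21 trials. The binomial likelihood contributes p^20(1−p)^1, so the posterior is Beta(12+20, 2+1) = Beta(32, 3).
For Beta(a, b) with a, b > 1 the mode is (a−1)/(a+b−2) = 31/33 ≈ 0.939.

p̂_MAP = 0.939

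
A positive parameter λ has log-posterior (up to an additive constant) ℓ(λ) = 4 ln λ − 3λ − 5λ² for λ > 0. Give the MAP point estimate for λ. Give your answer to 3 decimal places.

λ̂_MAP = 0.500

ℓ'(λ) = 4/λ − 3 − 10λ. Setting this to zero and multiplying by λ: 10λ² + 3λ − 4 = 0.
λ = (−3 + √(3² + 4·10·4)) / (2·10) = (−3 + √169) / 20 = (−3 + 13)/20 = 1/2.
ℓ''(λ) = −4/λ² − 10 < 0, confirming a maximum.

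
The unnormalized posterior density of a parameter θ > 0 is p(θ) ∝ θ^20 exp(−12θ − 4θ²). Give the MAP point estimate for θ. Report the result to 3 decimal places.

θ̂_MAP = 1.000

ℓ'(θ) = 20/θ − 12 − 8θ. Setting this to zero and multiplying by θ: 8θ² + 12θ − 20 = 0.
θ = (−12 + √(12² + 4·8·20)) / (2·8) = (−12 + √784) / 16 = (−12 + 28)/16 = 1.
ℓ''(θ) = −20/θ² − 8 < 0, confirming a maximum.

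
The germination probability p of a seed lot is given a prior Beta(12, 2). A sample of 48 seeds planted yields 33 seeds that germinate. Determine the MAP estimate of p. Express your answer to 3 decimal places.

p̂_MAP = 0.733

Prior: Beta(12, 2).
Data: 33 successes in 48 trials. The binomial likelihood contributes p^33(1−p)^15, so the posterior is Beta(12+33, 2+15) = Beta(45, 17).
For Beta(a, b) with a, b > 1 the mode is (a−1)/(a+b−2) = 44/60 ≈ 0.733.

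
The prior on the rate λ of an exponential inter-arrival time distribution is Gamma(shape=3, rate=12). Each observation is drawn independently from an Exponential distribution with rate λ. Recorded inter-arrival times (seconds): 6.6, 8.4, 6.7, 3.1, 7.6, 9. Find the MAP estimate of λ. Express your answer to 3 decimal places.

The Exponential(rate=λ) likelihood is ∝ λ^n e^(−λΣtᵢ). Here n = 6 and Σtᵢ = 6.6 + 8.4 + 6.7 + 3.1 + 7.6 + 9 = 41.4.
Posterior ∝ λ^2e^(−12λ) · λ^6e^(−41.4λ) = λ^8e^(−53.4λ), i.e. Gamma(9, 53.4).
Mode = (a−1)/b = 8/53.4 ≈ 0.150.

λ̂_MAP = 0.150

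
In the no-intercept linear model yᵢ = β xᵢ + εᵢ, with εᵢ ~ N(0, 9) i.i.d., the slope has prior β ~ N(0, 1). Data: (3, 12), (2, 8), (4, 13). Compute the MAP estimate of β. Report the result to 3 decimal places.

β̂_MAP = 2.737

log p(β | y) = −Σ(yᵢ − βxᵢ)²/(2·9) − β²/(2·1) + const.
Setting the derivative to zero: Σxᵢ(yᵢ − βxᵢ)/9 − β/1 = 0, so β = Σxᵢyᵢ / (Σxᵢ² + σ²/τ²).
Σxᵢyᵢ = 3·12 + 2·8 + 4·13 = 104; Σxᵢ² = 29; σ²/τ² = 9.
β̂_MAP = 104 / (29 + 9) = 104/38 ≈ 2.737.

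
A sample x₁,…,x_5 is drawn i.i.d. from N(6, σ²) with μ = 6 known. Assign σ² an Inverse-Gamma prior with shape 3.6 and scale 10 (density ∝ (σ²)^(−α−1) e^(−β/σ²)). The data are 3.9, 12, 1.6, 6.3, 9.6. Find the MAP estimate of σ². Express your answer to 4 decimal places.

σ̂²_MAP = 6.5366

Sum of squared deviations about the known mean: SS = (3.9−6)² + (12−6)² + (1.6−6)² + (6.3−6)² + (9.6−6)² = 72.82.
The Normal likelihood contributes (σ²)^(−n/2) exp(−SS/(2σ²)), so the posterior is Inverse-Gamma(α + n/2, β + SS/2) = Inverse-Gamma(6.1, 46.41).
The mode of Inverse-Gamma(a, b) is b/(a+1) = 46.41/7.1 ≈ 6.5366.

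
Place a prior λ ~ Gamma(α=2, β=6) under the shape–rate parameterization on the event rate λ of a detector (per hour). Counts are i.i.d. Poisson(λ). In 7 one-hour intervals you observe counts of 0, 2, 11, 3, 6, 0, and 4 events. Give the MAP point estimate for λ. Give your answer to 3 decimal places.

λ̂_MAP = 2.077

Σxᵢ = 0+2+11+3+6+0+4 = 26, with n = 7.
Posterior ∝ λe^(−6λ) · λ^26e^(−7λ) = λ^27e^(−13λ), i.e. Gamma(shape=28, rate=13).
The mode of a Gamma(a, b) with a ≥ 1 (shape–rate) is (a−1)/b = 27/13 ≈ 2.077.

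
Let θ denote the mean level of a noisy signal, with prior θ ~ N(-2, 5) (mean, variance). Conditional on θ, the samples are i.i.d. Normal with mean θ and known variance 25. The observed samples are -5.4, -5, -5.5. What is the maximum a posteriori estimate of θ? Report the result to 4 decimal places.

n = 3; x̄ = ((-5.4) + (-5) + (-5.5))/3 = -15.9/3 = -5.3.
For a Normal prior and Normal likelihood with known variance, the posterior is Normal; its mode equals its mean, the precision-weighted average.
Prior precision 1/σ₀² = 1/5 = 0.2; data precision n/σ² = 3/25 = 0.12.
θ̂ = (0.2·(-2) + 0.12·(-5.3)) / (0.2 + 0.12) = (-1.036)/0.32 = -3.2375.

θ̂_MAP = -3.2375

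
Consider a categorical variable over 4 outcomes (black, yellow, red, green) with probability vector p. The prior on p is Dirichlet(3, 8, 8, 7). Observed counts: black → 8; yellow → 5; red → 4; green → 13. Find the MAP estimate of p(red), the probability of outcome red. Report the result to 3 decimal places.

MAP estimate of p(red) = 0.212

The posterior is Dirichlet(αᵢ + nᵢ) = Dirichlet(11, 13, 12, 20).
For a Dirichlet(a₁,…,a_K) with all aᵢ > 1, the mode has j-th component (aⱼ − 1)/(Σaᵢ − K).
Here Σaᵢ = 56 and K = 4, so p(red) = (12 − 1)/(56 − 4) = 11/52 ≈ 0.212.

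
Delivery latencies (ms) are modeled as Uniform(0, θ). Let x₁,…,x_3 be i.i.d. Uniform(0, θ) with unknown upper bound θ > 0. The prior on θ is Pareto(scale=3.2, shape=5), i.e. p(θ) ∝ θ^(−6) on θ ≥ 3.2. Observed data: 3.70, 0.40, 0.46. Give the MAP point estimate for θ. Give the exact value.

The Uniform(0, θ) likelihood is θ^(−n) for θ ≥ max(xᵢ), zero otherwise. Here max(xᵢ) = 3.70.
Posterior ∝ θ^(−6) · θ^(−3) = θ^(−9) on θ ≥ max(3.2, 3.70) = 3.70.
This density is strictly decreasing in θ, so the posterior mode lies at the lower boundary of the support.

θ̂_MAP = 3.70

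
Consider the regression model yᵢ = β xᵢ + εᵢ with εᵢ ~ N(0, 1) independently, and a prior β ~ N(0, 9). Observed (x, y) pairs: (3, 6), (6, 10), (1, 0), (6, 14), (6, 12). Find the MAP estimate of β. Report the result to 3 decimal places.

β̂_MAP = 1.981

log p(β | y) = −Σ(yᵢ − βxᵢ)²/(2·1) − β²/(2·9) + const.
Setting the derivative to zero: Σxᵢ(yᵢ − βxᵢ)/1 − β/9 = 0, so β = Σxᵢyᵢ / (Σxᵢ² + σ²/τ²).
Σxᵢyᵢ = 3·6 + 6·10 + 1·0 + 6·14 + 6·12 = 234; Σxᵢ² = 118; σ²/τ² = 1/9.
β̂_MAP = 234 / (118 + 1/9) = 234/(1063/9) = 2106/1063 ≈ 1.981.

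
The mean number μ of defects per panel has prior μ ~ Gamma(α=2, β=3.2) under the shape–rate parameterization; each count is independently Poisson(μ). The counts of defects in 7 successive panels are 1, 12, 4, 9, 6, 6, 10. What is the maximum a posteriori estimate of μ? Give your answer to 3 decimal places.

Σxᵢ = 1+12+4+9+6+6+10 = 48, with n = 7.
Posterior ∝ μe^(−3.2μ) · μ^48e^(−7μ) = μ^49e^(−10.2μ), i.e. Gamma(shape=50, rate=10.2).
The mode of a Gamma(a, b) with a ≥ 1 (shape–rate) is (a−1)/b = 49/10.2 ≈ 4.804.

μ̂_MAP = 4.804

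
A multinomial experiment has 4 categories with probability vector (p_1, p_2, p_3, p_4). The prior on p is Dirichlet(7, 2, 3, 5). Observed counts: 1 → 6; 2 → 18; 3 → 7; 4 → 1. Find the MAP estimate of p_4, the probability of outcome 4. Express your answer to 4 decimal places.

MAP estimate: 0.1111

The posterior is Dirichlet(αᵢ + nᵢ) = Dirichlet(13, 20, 10, 6).
For a Dirichlet(a₁,…,a_K) with all aᵢ > 1, the mode has j-th component (aⱼ − 1)/(Σaᵢ − K).
Here Σaᵢ = 49 and K = 4, so p_4 = (6 − 1)/(49 − 4) = 5/45 ≈ 0.1111.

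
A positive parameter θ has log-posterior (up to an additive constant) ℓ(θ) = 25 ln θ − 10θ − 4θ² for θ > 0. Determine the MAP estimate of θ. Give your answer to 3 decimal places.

ℓ'(θ) = 25/θ − 10 − 8θ. Setting this to zero and multiplying by θ: 8θ² + 10θ − 25 = 0.
θ = (−10 + √(10² + 4·8·25)) / (2·8) = (−10 + √900) / 16 = (−10 + 30)/16 = 5/4.
ℓ''(θ) = −25/θ² − 8 < 0, confirming a maximum.

θ̂_MAP = 1.250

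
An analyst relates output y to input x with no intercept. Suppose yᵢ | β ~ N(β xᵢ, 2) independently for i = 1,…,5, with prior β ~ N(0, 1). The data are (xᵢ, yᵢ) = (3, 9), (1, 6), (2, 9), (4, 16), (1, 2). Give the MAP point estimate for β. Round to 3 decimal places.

log p(β | y) = −Σ(yᵢ − βxᵢ)²/(2·2) − β²/(2·1) + const.
Setting the derivative to zero: Σxᵢ(yᵢ − βxᵢ)/2 − β/1 = 0, so β = Σxᵢyᵢ / (Σxᵢ² + σ²/τ²).
Σxᵢyᵢ = 3·9 + 1·6 + 2·9 + 4·16 + 1·2 = 117; Σxᵢ² = 31; σ²/τ² = 2.
β̂_MAP = 117 / (31 + 2) = 117/33 ≈ 3.545.

β̂_MAP = 3.545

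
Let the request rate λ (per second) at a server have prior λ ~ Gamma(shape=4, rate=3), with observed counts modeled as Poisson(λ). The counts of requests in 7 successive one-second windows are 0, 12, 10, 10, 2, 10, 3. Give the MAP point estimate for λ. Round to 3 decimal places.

λ̂_MAP = 5.000

Σxᵢ = 0+12+10+10+2+10+3 = 47, with n = 7.
Posterior ∝ λ^3e^(−3λ) · λ^47e^(−7λ) = λ^50e^(−10λ), i.e. Gamma(shape=51, rate=10).
The mode of a Gamma(a, b) with a ≥ 1 (shape–rate) is (a−1)/b = 50/10 ≈ 5.000.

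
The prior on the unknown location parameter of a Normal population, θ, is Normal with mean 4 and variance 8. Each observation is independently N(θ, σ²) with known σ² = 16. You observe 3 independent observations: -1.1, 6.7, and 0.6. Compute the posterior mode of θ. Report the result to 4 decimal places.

n = 3; x̄ = ((-1.1) + 6.7 + 0.6)/3 = 6.2/3 = 31/15 ≈ 2.0667.
For a Normal prior and Normal likelihood with known variance, the posterior is Normal; its mode equals its mean, the precision-weighted average.
Prior precision 1/σ₀² = 1/8 = 0.125; data precision n/σ² = 3/16 = 0.1875.
θ̂ = (0.125·4 + 0.1875·(31/15)) / (0.125 + 0.1875) = 0.8875/0.3125 = 2.8400.

θ̂_MAP = 2.8400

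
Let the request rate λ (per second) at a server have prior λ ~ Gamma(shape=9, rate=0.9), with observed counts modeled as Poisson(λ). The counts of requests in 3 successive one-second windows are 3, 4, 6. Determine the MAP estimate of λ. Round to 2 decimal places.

λ̂_MAP = 5.38

Σxᵢ = 3+4+6 = 13, with n = 3.
Posterior ∝ λ^8e^(−0.9λ) · λ^13e^(−3λ) = λ^21e^(−3.9λ), i.e. Gamma(shape=22, rate=3.9).
The mode of a Gamma(a, b) with a ≥ 1 (shape–rate) is (a−1)/b = 21/3.9 ≈ 5.38.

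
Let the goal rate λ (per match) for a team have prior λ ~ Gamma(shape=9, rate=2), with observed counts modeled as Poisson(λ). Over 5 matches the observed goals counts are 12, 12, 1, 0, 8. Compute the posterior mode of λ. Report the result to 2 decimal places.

Σxᵢ = 12+12+1+0+8 = 33, with n = 5.
Posterior ∝ λ^8e^(−2λ) · λ^33e^(−5λ) = λ^41e^(−7λ), i.e. Gamma(shape=42, rate=7).
The mode of a Gamma(a, b) with a ≥ 1 (shape–rate) is (a−1)/b = 41/7 ≈ 5.86.

λ̂_MAP = 5.86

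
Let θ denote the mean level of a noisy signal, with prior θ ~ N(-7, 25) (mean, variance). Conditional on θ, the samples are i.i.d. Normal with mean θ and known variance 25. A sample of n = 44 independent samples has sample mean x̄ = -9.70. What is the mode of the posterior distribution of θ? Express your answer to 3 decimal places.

θ̂_MAP = -9.640

n = 44, x̄ = -9.70.
For a Normal prior and Normal likelihood with known variance, the posterior is Normal; its mode equals its mean, the precision-weighted average.
Prior precision 1/σ₀² = 1/25 = 0.04; data precision n/σ² = 44/25 = 1.76.
θ̂ = (0.04·(-7) + 1.76·(-9.7)) / (0.04 + 1.76) = (-17.352)/1.8 = -9.640.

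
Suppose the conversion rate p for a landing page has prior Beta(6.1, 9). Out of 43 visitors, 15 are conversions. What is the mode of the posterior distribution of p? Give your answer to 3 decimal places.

Prior: Beta(6.1, 9).
Data: 15 successes in 43 trials. The binomial likelihood contributes p^15(1−p)^28, so the posterior is Beta(6.1+15, 9+28) = Beta(21.1, 37).
For Beta(a, b) with a, b > 1 the mode is (a−1)/(a+b−2) = 20.1/56.1 ≈ 0.358.

p̂_MAP = 0.358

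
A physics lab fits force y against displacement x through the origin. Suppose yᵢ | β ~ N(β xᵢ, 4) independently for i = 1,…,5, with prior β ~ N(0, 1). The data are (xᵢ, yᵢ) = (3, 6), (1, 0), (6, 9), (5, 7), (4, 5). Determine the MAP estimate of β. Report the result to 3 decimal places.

log p(β | y) = −Σ(yᵢ − βxᵢ)²/(2·4) − β²/(2·1) + const.
Setting the derivative to zero: Σxᵢ(yᵢ − βxᵢ)/4 − β/1 = 0, so β = Σxᵢyᵢ / (Σxᵢ² + σ²/τ²).
Σxᵢyᵢ = 3·6 + 1·0 + 6·9 + 5·7 + 4·5 = 127; Σxᵢ² = 87; σ²/τ² = 4.
β̂_MAP = 127 / (87 + 4) = 127/91 ≈ 1.396.

β̂_MAP = 1.396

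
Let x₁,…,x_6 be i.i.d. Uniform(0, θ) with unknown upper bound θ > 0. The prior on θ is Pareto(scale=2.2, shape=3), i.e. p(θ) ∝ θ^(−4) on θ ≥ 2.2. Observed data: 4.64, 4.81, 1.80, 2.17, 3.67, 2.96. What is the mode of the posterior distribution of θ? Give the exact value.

The Uniform(0, θ) likelihood is θ^(−n) for θ ≥ max(xᵢ), zero otherwise. Here max(xᵢ) = 4.81.
Posterior ∝ θ^(−4) · θ^(−6) = θ^(−10) on θ ≥ max(2.2, 4.81) = 4.81.
This density is strictly decreasing in θ, so the posterior mode lies at the lower boundary of the support.

θ̂_MAP = 4.81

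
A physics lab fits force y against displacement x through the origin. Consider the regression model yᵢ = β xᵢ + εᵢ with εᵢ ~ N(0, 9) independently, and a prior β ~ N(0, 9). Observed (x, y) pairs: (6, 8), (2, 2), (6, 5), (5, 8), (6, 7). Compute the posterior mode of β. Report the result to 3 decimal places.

β̂_MAP = 1.188

log p(β | y) = −Σ(yᵢ − βxᵢ)²/(2·9) − β²/(2·9) + const.
Setting the derivative to zero: Σxᵢ(yᵢ − βxᵢ)/9 − β/9 = 0, so β = Σxᵢyᵢ / (Σxᵢ² + σ²/τ²).
Σxᵢyᵢ = 6·8 + 2·2 + 6·5 + 5·8 + 6·7 = 164; Σxᵢ² = 137; σ²/τ² = 1.
β̂_MAP = 164 / (137 + 1) = 164/138 ≈ 1.188.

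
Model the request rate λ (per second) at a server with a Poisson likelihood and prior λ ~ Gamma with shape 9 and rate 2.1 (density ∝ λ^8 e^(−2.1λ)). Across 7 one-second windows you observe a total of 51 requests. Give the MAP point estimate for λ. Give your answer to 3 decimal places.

Σxᵢ = 51, n = 7.
Posterior ∝ λ^8e^(−2.1λ) · λ^51e^(−7λ) = λ^59e^(−9.1λ), i.e. Gamma(shape=60, rate=9.1).
The mode of a Gamma(a, b) with a ≥ 1 (shape–rate) is (a−1)/b = 59/9.1 ≈ 6.484.

λ̂_MAP = 6.484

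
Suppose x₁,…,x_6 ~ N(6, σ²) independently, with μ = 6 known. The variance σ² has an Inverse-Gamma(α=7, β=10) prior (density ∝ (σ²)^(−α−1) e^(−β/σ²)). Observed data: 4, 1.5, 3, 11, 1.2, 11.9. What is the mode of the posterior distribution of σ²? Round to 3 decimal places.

σ̂²_MAP = 6.186

Sum of squared deviations about the known mean: SS = (4−6)² + (1.5−6)² + (3−6)² + (11−6)² + (1.2−6)² + (11.9−6)² = 116.1.
The Normal likelihood contributes (σ²)^(−n/2) exp(−SS/(2σ²)), so the posterior is Inverse-Gamma(α + n/2, β + SS/2) = Inverse-Gamma(10, 68.05).
The mode of Inverse-Gamma(a, b) is b/(a+1) = 68.05/11 ≈ 6.186.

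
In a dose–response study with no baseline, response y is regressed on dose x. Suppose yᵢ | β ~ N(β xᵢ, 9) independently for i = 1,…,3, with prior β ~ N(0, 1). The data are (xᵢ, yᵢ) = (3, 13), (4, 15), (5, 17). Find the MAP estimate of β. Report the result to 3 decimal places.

β̂_MAP = 3.119

log p(β | y) = −Σ(yᵢ − βxᵢ)²/(2·9) − β²/(2·1) + const.
Setting the derivative to zero: Σxᵢ(yᵢ − βxᵢ)/9 − β/1 = 0, so β = Σxᵢyᵢ / (Σxᵢ² + σ²/τ²).
Σxᵢyᵢ = 3·13 + 4·15 + 5·17 = 184; Σxᵢ² = 50; σ²/τ² = 9.
β̂_MAP = 184 / (50 + 9) = 184/59 ≈ 3.119.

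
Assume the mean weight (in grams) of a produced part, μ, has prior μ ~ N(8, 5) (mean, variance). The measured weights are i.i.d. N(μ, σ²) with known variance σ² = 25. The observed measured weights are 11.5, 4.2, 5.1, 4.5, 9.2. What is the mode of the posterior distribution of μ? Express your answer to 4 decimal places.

μ̂_MAP = 7.4500

n = 5; x̄ = (11.5 + 4.2 + 5.1 + 4.5 + 9.2)/5 = 34.5/5 = 6.9.
For a Normal prior and Normal likelihood with known variance, the posterior is Normal; its mode equals its mean, the precision-weighted average.
Prior precision 1/σ₀² = 1/5 = 0.2; data precision n/σ² = 5/25 = 0.2.
μ̂ = (0.2·8 + 0.2·6.9) / (0.2 + 0.2) = 2.98/0.4 = 7.4500.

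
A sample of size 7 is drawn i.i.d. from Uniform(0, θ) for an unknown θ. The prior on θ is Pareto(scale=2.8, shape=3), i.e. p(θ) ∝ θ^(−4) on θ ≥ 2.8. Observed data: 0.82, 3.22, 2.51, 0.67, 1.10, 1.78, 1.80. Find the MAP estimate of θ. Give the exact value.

The Uniform(0, θ) likelihood is θ^(−n) for θ ≥ max(xᵢ), zero otherwise. Here max(xᵢ) = 3.22.
Posterior ∝ θ^(−4) · θ^(−7) = θ^(−11) on θ ≥ max(2.8, 3.22) = 3.22.
This density is strictly decreasing in θ, so the posterior mode lies at the lower boundary of the support.

θ̂_MAP = 3.22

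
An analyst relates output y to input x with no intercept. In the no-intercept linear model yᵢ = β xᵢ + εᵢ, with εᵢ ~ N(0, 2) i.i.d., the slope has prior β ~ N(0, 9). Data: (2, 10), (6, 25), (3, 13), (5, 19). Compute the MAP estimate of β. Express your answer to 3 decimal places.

β̂_MAP = 4.096

log p(β | y) = −Σ(yᵢ − βxᵢ)²/(2·2) − β²/(2·9) + const.
Setting the derivative to zero: Σxᵢ(yᵢ − βxᵢ)/2 − β/9 = 0, so β = Σxᵢyᵢ / (Σxᵢ² + σ²/τ²).
Σxᵢyᵢ = 2·10 + 6·25 + 3·13 + 5·19 = 304; Σxᵢ² = 74; σ²/τ² = 2/9.
β̂_MAP = 304 / (74 + 2/9) = 304/(668/9) = 684/167 ≈ 4.096.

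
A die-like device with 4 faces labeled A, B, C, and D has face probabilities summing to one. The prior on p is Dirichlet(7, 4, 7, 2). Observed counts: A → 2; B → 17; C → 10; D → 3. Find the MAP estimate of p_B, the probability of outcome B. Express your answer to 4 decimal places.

MAP estimate of p_B = 0.4167

The posterior is Dirichlet(αᵢ + nᵢ) = Dirichlet(9, 21, 17, 5).
For a Dirichlet(a₁,…,a_K) with all aᵢ > 1, the mode has j-th component (aⱼ − 1)/(Σaᵢ − K).
Here Σaᵢ = 52 and K = 4, so p_B = (21 − 1)/(52 − 4) = 20/48 ≈ 0.4167.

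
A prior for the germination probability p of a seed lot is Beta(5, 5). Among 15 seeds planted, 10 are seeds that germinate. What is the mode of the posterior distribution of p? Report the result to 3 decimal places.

Prior: Beta(5, 5).
Data: 10 successes in 15 trials. The binomial likelihood contributes p^10(1−p)^5, so the posterior is Beta(5+10, 5+5) = Beta(15, 10).
For Beta(a, b) with a, b > 1 the mode is (a−1)/(a+b−2) = 14/23 ≈ 0.609.

p̂_MAP = 0.609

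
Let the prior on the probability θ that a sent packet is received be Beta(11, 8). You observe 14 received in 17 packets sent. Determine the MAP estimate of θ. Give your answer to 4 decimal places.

Prior: Beta(11, 8).
Data: 14 successes in 17 trials. The binomial likelihood contributes θ^14(1−θ)^3, so the posterior is Beta(11+14, 8+3) = Beta(25, 11).
For Beta(a, b) with a, b > 1 the mode is (a−1)/(a+b−2) = 24/34 ≈ 0.7059.

θ̂_MAP = 0.7059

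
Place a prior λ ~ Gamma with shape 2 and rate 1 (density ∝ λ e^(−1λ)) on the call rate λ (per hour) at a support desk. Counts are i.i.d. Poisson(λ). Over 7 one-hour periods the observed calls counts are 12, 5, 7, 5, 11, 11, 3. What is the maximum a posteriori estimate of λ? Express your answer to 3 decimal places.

Σxᵢ = 12+5+7+5+11+11+3 = 54, with n = 7.
Posterior ∝ λe^(−1λ) · λ^54e^(−7λ) = λ^55e^(−8λ), i.e. Gamma(shape=56, rate=8).
The mode of a Gamma(a, b) with a ≥ 1 (shape–rate) is (a−1)/b = 55/8 ≈ 6.875.

λ̂_MAP = 6.875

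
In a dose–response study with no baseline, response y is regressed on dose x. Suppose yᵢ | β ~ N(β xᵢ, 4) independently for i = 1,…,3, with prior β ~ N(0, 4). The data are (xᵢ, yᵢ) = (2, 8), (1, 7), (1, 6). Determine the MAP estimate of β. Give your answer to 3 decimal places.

log p(β | y) = −Σ(yᵢ − βxᵢ)²/(2·4) − β²/(2·4) + const.
Setting the derivative to zero: Σxᵢ(yᵢ − βxᵢ)/4 − β/4 = 0, so β = Σxᵢyᵢ / (Σxᵢ² + σ²/τ²).
Σxᵢyᵢ = 2·8 + 1·7 + 1·6 = 29; Σxᵢ² = 6; σ²/τ² = 1.
β̂_MAP = 29 / (6 + 1) = 29/7 ≈ 4.143.

β̂_MAP = 4.143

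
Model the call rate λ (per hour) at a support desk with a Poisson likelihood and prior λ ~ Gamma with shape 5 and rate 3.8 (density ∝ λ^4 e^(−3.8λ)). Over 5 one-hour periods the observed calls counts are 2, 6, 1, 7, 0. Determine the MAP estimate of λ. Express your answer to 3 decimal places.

Σxᵢ = 2+6+1+7+0 = 16, with n = 5.
Posterior ∝ λ^4e^(−3.8λ) · λ^16e^(−5λ) = λ^20e^(−8.8λ), i.e. Gamma(shape=21, rate=8.8).
The mode of a Gamma(a, b) with a ≥ 1 (shape–rate) is (a−1)/b = 20/8.8 ≈ 2.273.

λ̂_MAP = 2.273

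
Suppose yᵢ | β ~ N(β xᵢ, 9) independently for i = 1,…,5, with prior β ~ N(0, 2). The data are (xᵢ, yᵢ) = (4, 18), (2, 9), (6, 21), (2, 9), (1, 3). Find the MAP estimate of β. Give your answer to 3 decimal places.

log p(β | y) = −Σ(yᵢ − βxᵢ)²/(2·9) − β²/(2·2) + const.
Setting the derivative to zero: Σxᵢ(yᵢ − βxᵢ)/9 − β/2 = 0, so β = Σxᵢyᵢ / (Σxᵢ² + σ²/τ²).
Σxᵢyᵢ = 4·18 + 2·9 + 6·21 + 2·9 + 1·3 = 237; Σxᵢ² = 61; σ²/τ² = 4.5.
β̂_MAP = 237 / (61 + 4.5) = 237/65.5 ≈ 3.618.

β̂_MAP = 3.618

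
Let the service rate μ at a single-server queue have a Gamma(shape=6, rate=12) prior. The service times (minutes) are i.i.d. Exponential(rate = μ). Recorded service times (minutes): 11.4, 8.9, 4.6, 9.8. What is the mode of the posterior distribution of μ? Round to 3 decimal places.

The Exponential(rate=μ) likelihood is ∝ μ^n e^(−μΣtᵢ). Here n = 4 and Σtᵢ = 11.4 + 8.9 + 4.6 + 9.8 = 34.7.
Posterior ∝ μ^5e^(−12μ) · μ^4e^(−34.7μ) = μ^9e^(−46.7μ), i.e. Gamma(10, 46.7).
Mode = (a−1)/b = 9/46.7 ≈ 0.193.

μ̂_MAP = 0.193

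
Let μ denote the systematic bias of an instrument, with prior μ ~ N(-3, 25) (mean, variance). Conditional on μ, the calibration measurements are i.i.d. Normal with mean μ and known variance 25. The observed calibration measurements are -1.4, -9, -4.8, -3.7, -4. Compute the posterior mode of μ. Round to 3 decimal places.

n = 5; x̄ = ((-1.4) + (-9) + (-4.8) + (-3.7) + (-4))/5 = -22.9/5 = -4.58.
For a Normal prior and Normal likelihood with known variance, the posterior is Normal; its mode equals its mean, the precision-weighted average.
Prior precision 1/σ₀² = 1/25 = 0.04; data precision n/σ² = 5/25 = 0.2.
μ̂ = (0.04·(-3) + 0.2·(-4.58)) / (0.04 + 0.2) = (-1.036)/0.24 = -259/60 ≈ -4.317.

μ̂_MAP = -4.317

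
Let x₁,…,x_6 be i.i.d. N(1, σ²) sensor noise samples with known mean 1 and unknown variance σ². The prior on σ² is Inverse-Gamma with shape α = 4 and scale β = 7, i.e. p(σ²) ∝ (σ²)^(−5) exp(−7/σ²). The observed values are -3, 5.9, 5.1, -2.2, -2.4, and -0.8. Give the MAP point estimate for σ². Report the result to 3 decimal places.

Sum of squared deviations about the known mean: SS = (-3−1)² + (5.9−1)² + (5.1−1)² + (-2.2−1)² + (-2.4−1)² + (-0.8−1)² = 81.86.
The Normal likelihood contributes (σ²)^(−n/2) exp(−SS/(2σ²)), so the posterior is Inverse-Gamma(α + n/2, β + SS/2) = Inverse-Gamma(7, 47.93).
The mode of Inverse-Gamma(a, b) is b/(a+1) = 47.93/8 ≈ 5.991.

σ̂²_MAP = 5.991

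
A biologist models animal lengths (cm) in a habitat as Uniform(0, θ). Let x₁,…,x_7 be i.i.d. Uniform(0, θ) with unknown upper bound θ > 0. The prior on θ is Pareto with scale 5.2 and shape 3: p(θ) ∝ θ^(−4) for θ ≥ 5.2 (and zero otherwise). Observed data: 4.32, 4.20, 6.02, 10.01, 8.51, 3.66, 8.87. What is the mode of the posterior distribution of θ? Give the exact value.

The Uniform(0, θ) likelihood is θ^(−n) for θ ≥ max(xᵢ), zero otherwise. Here max(xᵢ) = 10.01.
Posterior ∝ θ^(−4) · θ^(−7) = θ^(−11) on θ ≥ max(5.2, 10.01) = 10.01.
This density is strictly decreasing in θ, so the posterior mode lies at the lower boundary of the support.

θ̂_MAP = 10.01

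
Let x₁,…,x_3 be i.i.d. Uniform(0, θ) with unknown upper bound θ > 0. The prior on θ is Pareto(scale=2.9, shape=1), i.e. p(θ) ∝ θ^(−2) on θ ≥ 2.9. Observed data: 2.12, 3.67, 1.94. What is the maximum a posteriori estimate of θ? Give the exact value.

The Uniform(0, θ) likelihood is θ^(−n) for θ ≥ max(xᵢ), zero otherwise. Here max(xᵢ) = 3.67.
Posterior ∝ θ^(−2) · θ^(−3) = θ^(−5) on θ ≥ max(2.9, 3.67) = 3.67.
This density is strictly decreasing in θ, so the posterior mode lies at the lower boundary of the support.

θ̂_MAP = 3.67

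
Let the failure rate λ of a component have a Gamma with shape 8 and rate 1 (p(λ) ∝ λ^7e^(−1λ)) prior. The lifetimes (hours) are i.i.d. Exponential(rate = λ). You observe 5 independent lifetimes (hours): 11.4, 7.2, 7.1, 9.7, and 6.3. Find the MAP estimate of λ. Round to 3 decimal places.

λ̂_MAP = 0.281

The Exponential(rate=λ) likelihood is ∝ λ^n e^(−λΣtᵢ). Here n = 5 and Σtᵢ = 11.4 + 7.2 + 7.1 + 9.7 + 6.3 = 41.7.
Posterior ∝ λ^7e^(−1λ) · λ^5e^(−41.7λ) = λ^12e^(−42.7λ), i.e. Gamma(13, 42.7).
Mode = (a−1)/b = 12/42.7 ≈ 0.281.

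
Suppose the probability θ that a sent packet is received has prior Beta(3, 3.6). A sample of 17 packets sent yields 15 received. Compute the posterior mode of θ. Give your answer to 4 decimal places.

Prior: Beta(3, 3.6).
Data: 15 successes in 17 trials. The binomial likelihood contributes θ^15(1−θ)^2, so the posterior is Beta(3+15, 3.6+2) = Beta(18, 5.6).
For Beta(a, b) with a, b > 1 the mode is (a−1)/(a+b−2) = 17/21.6 ≈ 0.7870.

θ̂_MAP = 0.7870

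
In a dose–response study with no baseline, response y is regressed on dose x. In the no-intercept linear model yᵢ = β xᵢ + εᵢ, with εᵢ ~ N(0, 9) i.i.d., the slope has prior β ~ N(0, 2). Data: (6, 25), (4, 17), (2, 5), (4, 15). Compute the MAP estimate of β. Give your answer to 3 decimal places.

log p(β | y) = −Σ(yᵢ − βxᵢ)²/(2·9) − β²/(2·2) + const.
Setting the derivative to zero: Σxᵢ(yᵢ − βxᵢ)/9 − β/2 = 0, so β = Σxᵢyᵢ / (Σxᵢ² + σ²/τ²).
Σxᵢyᵢ = 6·25 + 4·17 + 2·5 + 4·15 = 288; Σxᵢ² = 72; σ²/τ² = 4.5.
β̂_MAP = 288 / (72 + 4.5) = 288/76.5 ≈ 3.765.

β̂_MAP = 3.765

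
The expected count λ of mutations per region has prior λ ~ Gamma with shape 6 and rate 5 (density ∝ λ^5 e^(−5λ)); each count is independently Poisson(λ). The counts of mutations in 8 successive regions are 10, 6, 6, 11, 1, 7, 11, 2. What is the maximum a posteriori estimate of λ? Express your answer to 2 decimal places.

λ̂_MAP = 4.54

Σxᵢ = 10+6+6+11+1+7+11+2 = 54, with n = 8.
Posterior ∝ λ^5e^(−5λ) · λ^54e^(−8λ) = λ^59e^(−13λ), i.e. Gamma(shape=60, rate=13).
The mode of a Gamma(a, b) with a ≥ 1 (shape–rate) is (a−1)/b = 59/13 ≈ 4.54.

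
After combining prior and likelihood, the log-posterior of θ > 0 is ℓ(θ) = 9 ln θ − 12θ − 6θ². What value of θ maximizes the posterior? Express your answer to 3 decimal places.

θ̂_MAP = 0.500

ℓ'(θ) = 9/θ − 12 − 12θ. Setting this to zero and multiplying by θ: 12θ² + 12θ − 9 = 0.
θ = (−12 + √(12² + 4·12·9)) / (2·12) = (−12 + √576) / 24 = (−12 + 24)/24 = 1/2.
ℓ''(θ) = −9/θ² − 12 < 0, confirming a maximum.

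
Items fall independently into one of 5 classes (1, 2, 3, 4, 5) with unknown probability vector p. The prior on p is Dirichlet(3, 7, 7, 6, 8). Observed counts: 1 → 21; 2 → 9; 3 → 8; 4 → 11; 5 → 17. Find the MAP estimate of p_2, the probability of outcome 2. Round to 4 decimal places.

MAP estimate: 0.1630

The posterior is Dirichlet(αᵢ + nᵢ) = Dirichlet(24, 16, 15, 17, 25).
For a Dirichlet(a₁,…,a_K) with all aᵢ > 1, the mode has j-th component (aⱼ − 1)/(Σaᵢ − K).
Here Σaᵢ = 97 and K = 5, so p_2 = (16 − 1)/(97 − 5) = 15/92 ≈ 0.1630.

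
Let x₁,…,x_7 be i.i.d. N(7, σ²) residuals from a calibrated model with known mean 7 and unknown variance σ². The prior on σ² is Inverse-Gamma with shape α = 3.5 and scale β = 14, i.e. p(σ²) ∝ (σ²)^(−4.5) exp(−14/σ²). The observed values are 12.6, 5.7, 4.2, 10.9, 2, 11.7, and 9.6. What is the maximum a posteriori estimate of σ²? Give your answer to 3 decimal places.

Sum of squared deviations about the known mean: SS = (12.6−7)² + (5.7−7)² + (4.2−7)² + (10.9−7)² + (2−7)² + (11.7−7)² + (9.6−7)² = 109.95.
The Normal likelihood contributes (σ²)^(−n/2) exp(−SS/(2σ²)), so the posterior is Inverse-Gamma(α + n/2, β + SS/2) = Inverse-Gamma(7, 68.975).
The mode of Inverse-Gamma(a, b) is b/(a+1) = 68.975/8 ≈ 8.622.

σ̂²_MAP = 8.622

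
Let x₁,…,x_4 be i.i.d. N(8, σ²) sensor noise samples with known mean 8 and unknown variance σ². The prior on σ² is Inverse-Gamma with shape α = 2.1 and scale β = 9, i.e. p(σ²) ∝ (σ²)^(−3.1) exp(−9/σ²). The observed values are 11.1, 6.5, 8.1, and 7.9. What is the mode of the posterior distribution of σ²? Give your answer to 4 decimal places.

σ̂²_MAP = 2.9294

Sum of squared deviations about the known mean: SS = (11.1−8)² + (6.5−8)² + (8.1−8)² + (7.9−8)² = 11.88.
The Normal likelihood contributes (σ²)^(−n/2) exp(−SS/(2σ²)), so the posterior is Inverse-Gamma(α + n/2, β + SS/2) = Inverse-Gamma(4.1, 14.94).
The mode of Inverse-Gamma(a, b) is b/(a+1) = 14.94/5.1 ≈ 2.9294.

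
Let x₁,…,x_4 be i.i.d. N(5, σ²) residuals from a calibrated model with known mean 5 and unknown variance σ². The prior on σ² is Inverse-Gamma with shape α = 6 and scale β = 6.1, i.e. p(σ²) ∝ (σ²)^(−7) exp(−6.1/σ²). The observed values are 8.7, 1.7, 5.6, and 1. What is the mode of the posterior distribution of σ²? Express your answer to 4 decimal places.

Sum of squared deviations about the known mean: SS = (8.7−5)² + (1.7−5)² + (5.6−5)² + (1−5)² = 40.94.
The Normal likelihood contributes (σ²)^(−n/2) exp(−SS/(2σ²)), so the posterior is Inverse-Gamma(α + n/2, β + SS/2) = Inverse-Gamma(8, 26.57).
The mode of Inverse-Gamma(a, b) is b/(a+1) = 26.57/9 ≈ 2.9522.

σ̂²_MAP = 2.9522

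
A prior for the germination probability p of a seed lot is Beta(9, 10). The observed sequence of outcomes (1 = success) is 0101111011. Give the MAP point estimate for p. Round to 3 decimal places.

p̂_MAP = 0.556

Prior: Beta(9, 10).
Data: 7 successes in 10 trials (from the sequence). The binomial likelihood contributes p^7(1−p)^3, so the posterior is Beta(9+7, 10+3) = Beta(16, 13).
For Beta(a, b) with a, b > 1 the mode is (a−1)/(a+b−2) = 15/27 ≈ 0.556.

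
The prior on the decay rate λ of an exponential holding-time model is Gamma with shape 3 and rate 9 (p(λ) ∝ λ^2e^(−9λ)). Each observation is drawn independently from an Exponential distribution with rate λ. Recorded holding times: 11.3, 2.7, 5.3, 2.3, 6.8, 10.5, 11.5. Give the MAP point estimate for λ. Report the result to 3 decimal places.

λ̂_MAP = 0.152

The Exponential(rate=λ) likelihood is ∝ λ^n e^(−λΣtᵢ). Here n = 7 and Σtᵢ = 11.3 + 2.7 + 5.3 + 2.3 + 6.8 + 10.5 + 11.5 = 50.4.
Posterior ∝ λ^2e^(−9λ) · λ^7e^(−50.4λ) = λ^9e^(−59.4λ), i.e. Gamma(10, 59.4).
Mode = (a−1)/b = 9/59.4 ≈ 0.152.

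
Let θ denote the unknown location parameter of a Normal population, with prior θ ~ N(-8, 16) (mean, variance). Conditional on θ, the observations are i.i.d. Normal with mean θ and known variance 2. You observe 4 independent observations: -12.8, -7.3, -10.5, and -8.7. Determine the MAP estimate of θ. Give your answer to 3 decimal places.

θ̂_MAP = -9.770

n = 4; x̄ = ((-12.8) + (-7.3) + (-10.5) + (-8.7))/4 = -39.3/4 = -9.825.
For a Normal prior and Normal likelihood with known variance, the posterior is Normal; its mode equals its mean, the precision-weighted average.
Prior precision 1/σ₀² = 1/16 = 0.0625; data precision n/σ² = 4/2 = 2.
θ̂ = (0.0625·(-8) + 2·(-9.825)) / (0.0625 + 2) = (-20.15)/2.0625 = -1612/165 ≈ -9.770.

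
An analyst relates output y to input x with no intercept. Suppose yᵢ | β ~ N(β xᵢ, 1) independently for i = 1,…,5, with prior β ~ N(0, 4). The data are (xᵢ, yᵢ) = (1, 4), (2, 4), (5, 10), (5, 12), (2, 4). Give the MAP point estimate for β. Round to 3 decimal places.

log p(β | y) = −Σ(yᵢ − βxᵢ)²/(2·1) − β²/(2·4) + const.
Setting the derivative to zero: Σxᵢ(yᵢ − βxᵢ)/1 − β/4 = 0, so β = Σxᵢyᵢ / (Σxᵢ² + σ²/τ²).
Σxᵢyᵢ = 1·4 + 2·4 + 5·10 + 5·12 + 2·4 = 130; Σxᵢ² = 59; σ²/τ² = 0.25.
β̂_MAP = 130 / (59 + 0.25) = 130/59.25 ≈ 2.194.

β̂_MAP = 2.194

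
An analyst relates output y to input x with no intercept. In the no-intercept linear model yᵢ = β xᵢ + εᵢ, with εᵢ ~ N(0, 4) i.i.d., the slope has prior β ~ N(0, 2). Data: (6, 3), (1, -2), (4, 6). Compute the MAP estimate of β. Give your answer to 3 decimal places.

β̂_MAP = 0.727

log p(β | y) = −Σ(yᵢ − βxᵢ)²/(2·4) − β²/(2·2) + const.
Setting the derivative to zero: Σxᵢ(yᵢ − βxᵢ)/4 − β/2 = 0, so β = Σxᵢyᵢ / (Σxᵢ² + σ²/τ²).
Σxᵢyᵢ = 6·3 + 1·(-2) + 4·6 = 40; Σxᵢ² = 53; σ²/τ² = 2.
β̂_MAP = 40 / (53 + 2) = 40/55 ≈ 0.727.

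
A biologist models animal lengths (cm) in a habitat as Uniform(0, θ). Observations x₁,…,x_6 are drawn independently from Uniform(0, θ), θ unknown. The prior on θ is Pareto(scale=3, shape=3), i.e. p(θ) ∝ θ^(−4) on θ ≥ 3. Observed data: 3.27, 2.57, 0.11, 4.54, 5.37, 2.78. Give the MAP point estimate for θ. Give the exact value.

The Uniform(0, θ) likelihood is θ^(−n) for θ ≥ max(xᵢ), zero otherwise. Here max(xᵢ) = 5.37.
Posterior ∝ θ^(−4) · θ^(−6) = θ^(−10) on θ ≥ max(3, 5.37) = 5.37.
This density is strictly decreasing in θ, so the posterior mode lies at the lower boundary of the support.

θ̂_MAP = 5.37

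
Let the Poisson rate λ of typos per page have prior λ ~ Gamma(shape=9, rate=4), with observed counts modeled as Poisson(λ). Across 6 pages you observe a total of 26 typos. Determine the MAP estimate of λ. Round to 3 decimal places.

Σxᵢ = 26, n = 6.
Posterior ∝ λ^8e^(−4λ) · λ^26e^(−6λ) = λ^34e^(−10λ), i.e. Gamma(shape=35, rate=10).
The mode of a Gamma(a, b) with a ≥ 1 (shape–rate) is (a−1)/b = 34/10 ≈ 3.400.

λ̂_MAP = 3.400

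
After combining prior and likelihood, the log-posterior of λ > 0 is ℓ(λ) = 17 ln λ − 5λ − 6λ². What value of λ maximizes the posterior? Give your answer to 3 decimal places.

λ̂_MAP = 1.000

ℓ'(λ) = 17/λ − 5 − 12λ. Setting this to zero and multiplying by λ: 12λ² + 5λ − 17 = 0.
λ = (−5 + √(5² + 4·12·17)) / (2·12) = (−5 + √841) / 24 = (−5 + 29)/24 = 1.
ℓ''(λ) = −17/λ² − 12 < 0, confirming a maximum.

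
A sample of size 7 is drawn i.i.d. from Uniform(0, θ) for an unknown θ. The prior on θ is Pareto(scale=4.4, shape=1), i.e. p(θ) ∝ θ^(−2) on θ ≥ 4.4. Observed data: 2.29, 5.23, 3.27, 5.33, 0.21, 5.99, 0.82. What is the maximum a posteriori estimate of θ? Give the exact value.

θ̂_MAP = 5.99

The Uniform(0, θ) likelihood is θ^(−n) for θ ≥ max(xᵢ), zero otherwise. Here max(xᵢ) = 5.99.
Posterior ∝ θ^(−2) · θ^(−7) = θ^(−9) on θ ≥ max(4.4, 5.99) = 5.99.
This density is strictly decreasing in θ, so the posterior mode lies at the lower boundary of the support.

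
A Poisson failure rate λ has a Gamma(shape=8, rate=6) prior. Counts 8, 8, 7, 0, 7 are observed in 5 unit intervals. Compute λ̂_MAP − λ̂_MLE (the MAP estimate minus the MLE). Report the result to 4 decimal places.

MAP − MLE = -2.6364

Σxᵢ = 30. Posterior is Gamma(38, 11); MAP = (38−1)/11 = 37/11 ≈ 3.36364.
MLE = x̄ = 30/5 ≈ 6.00000.
Difference = 37/11 − 30/5 = -29/11 ≈ -2.6364.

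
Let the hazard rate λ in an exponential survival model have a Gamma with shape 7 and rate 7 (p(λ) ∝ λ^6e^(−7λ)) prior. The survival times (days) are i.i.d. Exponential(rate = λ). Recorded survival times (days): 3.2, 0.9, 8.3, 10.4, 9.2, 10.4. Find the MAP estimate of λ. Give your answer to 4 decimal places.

λ̂_MAP = 0.2429

The Exponential(rate=λ) likelihood is ∝ λ^n e^(−λΣtᵢ). Here n = 6 and Σtᵢ = 3.2 + 0.9 + 8.3 + 10.4 + 9.2 + 10.4 = 42.4.
Posterior ∝ λ^6e^(−7λ) · λ^6e^(−42.4λ) = λ^12e^(−49.4λ), i.e. Gamma(13, 49.4).
Mode = (a−1)/b = 12/49.4 ≈ 0.2429.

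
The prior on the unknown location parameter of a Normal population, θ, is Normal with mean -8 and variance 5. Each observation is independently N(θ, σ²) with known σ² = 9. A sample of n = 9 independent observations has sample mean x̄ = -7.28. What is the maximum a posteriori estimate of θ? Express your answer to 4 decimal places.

θ̂_MAP = -7.4000

n = 9, x̄ = -7.28.
For a Normal prior and Normal likelihood with known variance, the posterior is Normal; its mode equals its mean, the precision-weighted average.
Prior precision 1/σ₀² = 1/5 = 0.2; data precision n/σ² = 9/9 = 1.
θ̂ = (0.2·(-8) + 1·(-7.28)) / (0.2 + 1) = (-8.88)/1.2 = -7.4000.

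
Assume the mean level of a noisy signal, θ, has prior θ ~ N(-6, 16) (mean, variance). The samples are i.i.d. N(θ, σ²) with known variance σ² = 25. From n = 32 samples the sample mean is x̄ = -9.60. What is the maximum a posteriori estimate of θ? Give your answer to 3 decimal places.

θ̂_MAP = -9.432

n = 32, x̄ = -9.60.
For a Normal prior and Normal likelihood with known variance, the posterior is Normal; its mode equals its mean, the precision-weighted average.
Prior precision 1/σ₀² = 1/16 = 0.0625; data precision n/σ² = 32/25 = 1.28.
θ̂ = (0.0625·(-6) + 1.28·(-9.6)) / (0.0625 + 1.28) = (-12.663)/1.3425 = -8442/895 ≈ -9.432.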